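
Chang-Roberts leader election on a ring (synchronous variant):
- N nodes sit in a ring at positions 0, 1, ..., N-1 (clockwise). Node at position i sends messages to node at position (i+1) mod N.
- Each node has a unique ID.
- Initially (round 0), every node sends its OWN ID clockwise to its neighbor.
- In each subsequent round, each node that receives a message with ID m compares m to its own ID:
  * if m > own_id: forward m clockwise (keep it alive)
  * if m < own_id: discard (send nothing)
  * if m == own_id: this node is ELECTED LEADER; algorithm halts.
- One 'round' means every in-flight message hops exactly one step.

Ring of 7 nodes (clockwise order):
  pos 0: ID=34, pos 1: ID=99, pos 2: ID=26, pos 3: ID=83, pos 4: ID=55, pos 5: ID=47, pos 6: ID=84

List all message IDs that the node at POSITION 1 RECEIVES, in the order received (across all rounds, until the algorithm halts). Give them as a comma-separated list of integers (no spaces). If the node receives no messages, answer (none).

Answer: 34,84,99

Derivation:
Round 1: pos1(id99) recv 34: drop; pos2(id26) recv 99: fwd; pos3(id83) recv 26: drop; pos4(id55) recv 83: fwd; pos5(id47) recv 55: fwd; pos6(id84) recv 47: drop; pos0(id34) recv 84: fwd
Round 2: pos3(id83) recv 99: fwd; pos5(id47) recv 83: fwd; pos6(id84) recv 55: drop; pos1(id99) recv 84: drop
Round 3: pos4(id55) recv 99: fwd; pos6(id84) recv 83: drop
Round 4: pos5(id47) recv 99: fwd
Round 5: pos6(id84) recv 99: fwd
Round 6: pos0(id34) recv 99: fwd
Round 7: pos1(id99) recv 99: ELECTED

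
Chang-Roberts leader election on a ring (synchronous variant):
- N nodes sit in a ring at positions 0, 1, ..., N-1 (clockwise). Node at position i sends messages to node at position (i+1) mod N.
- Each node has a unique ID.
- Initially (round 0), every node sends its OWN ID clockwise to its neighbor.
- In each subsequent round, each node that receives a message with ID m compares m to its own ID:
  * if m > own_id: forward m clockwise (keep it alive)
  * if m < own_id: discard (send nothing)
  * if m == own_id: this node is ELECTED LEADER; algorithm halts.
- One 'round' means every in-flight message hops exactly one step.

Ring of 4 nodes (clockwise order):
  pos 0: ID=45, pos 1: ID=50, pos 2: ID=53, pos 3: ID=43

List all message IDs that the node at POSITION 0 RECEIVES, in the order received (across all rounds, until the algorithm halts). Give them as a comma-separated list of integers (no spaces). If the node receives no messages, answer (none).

Answer: 43,53

Derivation:
Round 1: pos1(id50) recv 45: drop; pos2(id53) recv 50: drop; pos3(id43) recv 53: fwd; pos0(id45) recv 43: drop
Round 2: pos0(id45) recv 53: fwd
Round 3: pos1(id50) recv 53: fwd
Round 4: pos2(id53) recv 53: ELECTED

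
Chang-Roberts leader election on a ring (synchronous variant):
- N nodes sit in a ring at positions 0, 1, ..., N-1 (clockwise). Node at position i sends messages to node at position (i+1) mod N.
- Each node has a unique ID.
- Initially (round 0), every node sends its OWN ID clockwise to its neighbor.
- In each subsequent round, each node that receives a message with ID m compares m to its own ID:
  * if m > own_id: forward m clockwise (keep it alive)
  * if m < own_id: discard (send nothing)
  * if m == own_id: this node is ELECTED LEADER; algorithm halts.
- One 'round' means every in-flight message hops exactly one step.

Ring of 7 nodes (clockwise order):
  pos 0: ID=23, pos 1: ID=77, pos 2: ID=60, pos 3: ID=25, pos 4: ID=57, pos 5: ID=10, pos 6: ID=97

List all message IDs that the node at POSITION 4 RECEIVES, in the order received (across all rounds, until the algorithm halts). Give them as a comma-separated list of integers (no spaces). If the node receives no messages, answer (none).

Round 1: pos1(id77) recv 23: drop; pos2(id60) recv 77: fwd; pos3(id25) recv 60: fwd; pos4(id57) recv 25: drop; pos5(id10) recv 57: fwd; pos6(id97) recv 10: drop; pos0(id23) recv 97: fwd
Round 2: pos3(id25) recv 77: fwd; pos4(id57) recv 60: fwd; pos6(id97) recv 57: drop; pos1(id77) recv 97: fwd
Round 3: pos4(id57) recv 77: fwd; pos5(id10) recv 60: fwd; pos2(id60) recv 97: fwd
Round 4: pos5(id10) recv 77: fwd; pos6(id97) recv 60: drop; pos3(id25) recv 97: fwd
Round 5: pos6(id97) recv 77: drop; pos4(id57) recv 97: fwd
Round 6: pos5(id10) recv 97: fwd
Round 7: pos6(id97) recv 97: ELECTED

Answer: 25,60,77,97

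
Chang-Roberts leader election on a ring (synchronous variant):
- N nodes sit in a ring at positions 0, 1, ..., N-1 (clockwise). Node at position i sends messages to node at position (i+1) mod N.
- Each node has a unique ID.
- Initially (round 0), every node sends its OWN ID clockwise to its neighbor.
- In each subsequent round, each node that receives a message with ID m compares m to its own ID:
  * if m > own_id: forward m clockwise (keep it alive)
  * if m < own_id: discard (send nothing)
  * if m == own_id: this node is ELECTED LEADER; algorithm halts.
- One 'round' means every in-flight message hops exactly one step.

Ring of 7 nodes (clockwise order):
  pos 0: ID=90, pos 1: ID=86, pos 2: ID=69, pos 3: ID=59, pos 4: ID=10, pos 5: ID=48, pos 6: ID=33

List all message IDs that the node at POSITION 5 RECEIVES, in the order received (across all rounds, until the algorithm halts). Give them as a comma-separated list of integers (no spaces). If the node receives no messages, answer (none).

Answer: 10,59,69,86,90

Derivation:
Round 1: pos1(id86) recv 90: fwd; pos2(id69) recv 86: fwd; pos3(id59) recv 69: fwd; pos4(id10) recv 59: fwd; pos5(id48) recv 10: drop; pos6(id33) recv 48: fwd; pos0(id90) recv 33: drop
Round 2: pos2(id69) recv 90: fwd; pos3(id59) recv 86: fwd; pos4(id10) recv 69: fwd; pos5(id48) recv 59: fwd; pos0(id90) recv 48: drop
Round 3: pos3(id59) recv 90: fwd; pos4(id10) recv 86: fwd; pos5(id48) recv 69: fwd; pos6(id33) recv 59: fwd
Round 4: pos4(id10) recv 90: fwd; pos5(id48) recv 86: fwd; pos6(id33) recv 69: fwd; pos0(id90) recv 59: drop
Round 5: pos5(id48) recv 90: fwd; pos6(id33) recv 86: fwd; pos0(id90) recv 69: drop
Round 6: pos6(id33) recv 90: fwd; pos0(id90) recv 86: drop
Round 7: pos0(id90) recv 90: ELECTED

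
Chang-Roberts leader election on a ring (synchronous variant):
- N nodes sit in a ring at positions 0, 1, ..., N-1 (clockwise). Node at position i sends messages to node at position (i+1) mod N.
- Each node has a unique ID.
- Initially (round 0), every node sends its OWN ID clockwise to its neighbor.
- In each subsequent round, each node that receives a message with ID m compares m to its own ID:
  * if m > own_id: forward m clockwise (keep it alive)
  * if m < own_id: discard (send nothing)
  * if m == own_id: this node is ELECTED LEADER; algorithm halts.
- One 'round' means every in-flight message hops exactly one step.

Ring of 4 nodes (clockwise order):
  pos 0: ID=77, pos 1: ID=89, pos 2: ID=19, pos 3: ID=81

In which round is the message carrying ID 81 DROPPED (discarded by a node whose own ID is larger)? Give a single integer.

Answer: 2

Derivation:
Round 1: pos1(id89) recv 77: drop; pos2(id19) recv 89: fwd; pos3(id81) recv 19: drop; pos0(id77) recv 81: fwd
Round 2: pos3(id81) recv 89: fwd; pos1(id89) recv 81: drop
Round 3: pos0(id77) recv 89: fwd
Round 4: pos1(id89) recv 89: ELECTED
Message ID 81 originates at pos 3; dropped at pos 1 in round 2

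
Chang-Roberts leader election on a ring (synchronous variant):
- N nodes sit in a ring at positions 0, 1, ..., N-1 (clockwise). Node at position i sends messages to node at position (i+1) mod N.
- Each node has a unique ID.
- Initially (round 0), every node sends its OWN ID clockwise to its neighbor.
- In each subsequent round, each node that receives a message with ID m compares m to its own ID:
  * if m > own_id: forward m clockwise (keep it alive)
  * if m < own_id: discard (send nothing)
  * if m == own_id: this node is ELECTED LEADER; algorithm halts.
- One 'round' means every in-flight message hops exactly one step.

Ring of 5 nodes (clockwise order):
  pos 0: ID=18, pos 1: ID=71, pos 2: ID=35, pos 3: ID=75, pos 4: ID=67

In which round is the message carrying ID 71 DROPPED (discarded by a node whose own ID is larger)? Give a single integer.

Round 1: pos1(id71) recv 18: drop; pos2(id35) recv 71: fwd; pos3(id75) recv 35: drop; pos4(id67) recv 75: fwd; pos0(id18) recv 67: fwd
Round 2: pos3(id75) recv 71: drop; pos0(id18) recv 75: fwd; pos1(id71) recv 67: drop
Round 3: pos1(id71) recv 75: fwd
Round 4: pos2(id35) recv 75: fwd
Round 5: pos3(id75) recv 75: ELECTED
Message ID 71 originates at pos 1; dropped at pos 3 in round 2

Answer: 2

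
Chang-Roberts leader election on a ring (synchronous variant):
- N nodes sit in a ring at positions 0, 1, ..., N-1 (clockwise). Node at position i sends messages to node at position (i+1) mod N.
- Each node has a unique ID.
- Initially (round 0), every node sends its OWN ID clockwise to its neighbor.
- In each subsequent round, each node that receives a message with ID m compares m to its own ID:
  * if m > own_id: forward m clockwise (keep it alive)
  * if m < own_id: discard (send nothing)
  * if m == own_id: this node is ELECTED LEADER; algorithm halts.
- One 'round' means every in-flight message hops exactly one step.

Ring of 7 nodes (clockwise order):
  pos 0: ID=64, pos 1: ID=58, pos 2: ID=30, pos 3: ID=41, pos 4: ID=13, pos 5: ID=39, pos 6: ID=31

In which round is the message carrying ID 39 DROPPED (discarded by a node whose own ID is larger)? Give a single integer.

Round 1: pos1(id58) recv 64: fwd; pos2(id30) recv 58: fwd; pos3(id41) recv 30: drop; pos4(id13) recv 41: fwd; pos5(id39) recv 13: drop; pos6(id31) recv 39: fwd; pos0(id64) recv 31: drop
Round 2: pos2(id30) recv 64: fwd; pos3(id41) recv 58: fwd; pos5(id39) recv 41: fwd; pos0(id64) recv 39: drop
Round 3: pos3(id41) recv 64: fwd; pos4(id13) recv 58: fwd; pos6(id31) recv 41: fwd
Round 4: pos4(id13) recv 64: fwd; pos5(id39) recv 58: fwd; pos0(id64) recv 41: drop
Round 5: pos5(id39) recv 64: fwd; pos6(id31) recv 58: fwd
Round 6: pos6(id31) recv 64: fwd; pos0(id64) recv 58: drop
Round 7: pos0(id64) recv 64: ELECTED
Message ID 39 originates at pos 5; dropped at pos 0 in round 2

Answer: 2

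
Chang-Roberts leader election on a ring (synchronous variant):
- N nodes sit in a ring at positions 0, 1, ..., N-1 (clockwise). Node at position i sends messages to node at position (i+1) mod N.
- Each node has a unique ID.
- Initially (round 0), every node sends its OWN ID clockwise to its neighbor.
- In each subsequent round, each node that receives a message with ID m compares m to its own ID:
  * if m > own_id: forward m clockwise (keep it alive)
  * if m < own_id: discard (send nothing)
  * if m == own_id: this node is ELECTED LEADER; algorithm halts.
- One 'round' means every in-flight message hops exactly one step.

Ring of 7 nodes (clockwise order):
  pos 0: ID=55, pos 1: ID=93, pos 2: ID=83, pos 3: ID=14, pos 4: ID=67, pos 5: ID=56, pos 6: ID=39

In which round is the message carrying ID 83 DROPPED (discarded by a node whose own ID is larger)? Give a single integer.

Answer: 6

Derivation:
Round 1: pos1(id93) recv 55: drop; pos2(id83) recv 93: fwd; pos3(id14) recv 83: fwd; pos4(id67) recv 14: drop; pos5(id56) recv 67: fwd; pos6(id39) recv 56: fwd; pos0(id55) recv 39: drop
Round 2: pos3(id14) recv 93: fwd; pos4(id67) recv 83: fwd; pos6(id39) recv 67: fwd; pos0(id55) recv 56: fwd
Round 3: pos4(id67) recv 93: fwd; pos5(id56) recv 83: fwd; pos0(id55) recv 67: fwd; pos1(id93) recv 56: drop
Round 4: pos5(id56) recv 93: fwd; pos6(id39) recv 83: fwd; pos1(id93) recv 67: drop
Round 5: pos6(id39) recv 93: fwd; pos0(id55) recv 83: fwd
Round 6: pos0(id55) recv 93: fwd; pos1(id93) recv 83: drop
Round 7: pos1(id93) recv 93: ELECTED
Message ID 83 originates at pos 2; dropped at pos 1 in round 6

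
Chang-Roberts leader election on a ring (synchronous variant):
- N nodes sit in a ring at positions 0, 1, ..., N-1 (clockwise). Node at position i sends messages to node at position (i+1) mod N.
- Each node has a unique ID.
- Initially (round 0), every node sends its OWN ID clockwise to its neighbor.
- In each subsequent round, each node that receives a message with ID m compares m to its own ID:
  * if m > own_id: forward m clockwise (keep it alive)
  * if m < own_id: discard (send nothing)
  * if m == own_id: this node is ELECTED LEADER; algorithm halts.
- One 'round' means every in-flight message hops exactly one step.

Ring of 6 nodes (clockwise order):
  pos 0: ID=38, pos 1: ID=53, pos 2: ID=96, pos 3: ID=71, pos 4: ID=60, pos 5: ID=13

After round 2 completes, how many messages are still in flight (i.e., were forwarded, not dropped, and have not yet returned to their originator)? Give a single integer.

Round 1: pos1(id53) recv 38: drop; pos2(id96) recv 53: drop; pos3(id71) recv 96: fwd; pos4(id60) recv 71: fwd; pos5(id13) recv 60: fwd; pos0(id38) recv 13: drop
Round 2: pos4(id60) recv 96: fwd; pos5(id13) recv 71: fwd; pos0(id38) recv 60: fwd
After round 2: 3 messages still in flight

Answer: 3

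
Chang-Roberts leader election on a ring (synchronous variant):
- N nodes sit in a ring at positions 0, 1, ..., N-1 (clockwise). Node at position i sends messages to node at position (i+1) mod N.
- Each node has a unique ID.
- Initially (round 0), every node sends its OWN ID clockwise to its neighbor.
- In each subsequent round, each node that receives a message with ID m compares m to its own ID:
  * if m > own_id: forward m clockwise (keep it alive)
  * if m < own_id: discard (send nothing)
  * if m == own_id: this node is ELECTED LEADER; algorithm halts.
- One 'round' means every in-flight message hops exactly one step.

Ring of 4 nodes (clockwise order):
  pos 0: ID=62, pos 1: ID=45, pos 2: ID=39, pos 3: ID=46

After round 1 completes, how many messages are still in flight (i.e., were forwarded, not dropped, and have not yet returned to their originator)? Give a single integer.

Answer: 2

Derivation:
Round 1: pos1(id45) recv 62: fwd; pos2(id39) recv 45: fwd; pos3(id46) recv 39: drop; pos0(id62) recv 46: drop
After round 1: 2 messages still in flight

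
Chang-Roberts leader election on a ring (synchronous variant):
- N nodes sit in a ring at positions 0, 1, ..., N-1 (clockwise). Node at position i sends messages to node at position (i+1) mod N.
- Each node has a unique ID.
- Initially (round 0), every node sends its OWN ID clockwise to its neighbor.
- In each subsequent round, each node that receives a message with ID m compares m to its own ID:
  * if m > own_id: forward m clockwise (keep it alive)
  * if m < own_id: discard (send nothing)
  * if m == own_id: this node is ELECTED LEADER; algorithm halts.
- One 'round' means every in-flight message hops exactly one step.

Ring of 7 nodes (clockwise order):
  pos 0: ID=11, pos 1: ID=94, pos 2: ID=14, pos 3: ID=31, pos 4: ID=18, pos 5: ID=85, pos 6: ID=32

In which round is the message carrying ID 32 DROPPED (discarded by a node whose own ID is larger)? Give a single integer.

Round 1: pos1(id94) recv 11: drop; pos2(id14) recv 94: fwd; pos3(id31) recv 14: drop; pos4(id18) recv 31: fwd; pos5(id85) recv 18: drop; pos6(id32) recv 85: fwd; pos0(id11) recv 32: fwd
Round 2: pos3(id31) recv 94: fwd; pos5(id85) recv 31: drop; pos0(id11) recv 85: fwd; pos1(id94) recv 32: drop
Round 3: pos4(id18) recv 94: fwd; pos1(id94) recv 85: drop
Round 4: pos5(id85) recv 94: fwd
Round 5: pos6(id32) recv 94: fwd
Round 6: pos0(id11) recv 94: fwd
Round 7: pos1(id94) recv 94: ELECTED
Message ID 32 originates at pos 6; dropped at pos 1 in round 2

Answer: 2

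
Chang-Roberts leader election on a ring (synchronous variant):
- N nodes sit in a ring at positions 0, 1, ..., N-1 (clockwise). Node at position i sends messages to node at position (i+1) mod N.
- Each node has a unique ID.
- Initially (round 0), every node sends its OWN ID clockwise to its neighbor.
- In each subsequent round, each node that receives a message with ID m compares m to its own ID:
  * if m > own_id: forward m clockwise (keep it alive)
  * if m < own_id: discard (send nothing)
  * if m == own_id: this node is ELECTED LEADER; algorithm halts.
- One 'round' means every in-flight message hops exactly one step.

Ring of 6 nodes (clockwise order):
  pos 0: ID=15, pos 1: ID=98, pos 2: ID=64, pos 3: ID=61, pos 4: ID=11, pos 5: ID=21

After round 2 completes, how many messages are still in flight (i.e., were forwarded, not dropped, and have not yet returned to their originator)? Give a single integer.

Round 1: pos1(id98) recv 15: drop; pos2(id64) recv 98: fwd; pos3(id61) recv 64: fwd; pos4(id11) recv 61: fwd; pos5(id21) recv 11: drop; pos0(id15) recv 21: fwd
Round 2: pos3(id61) recv 98: fwd; pos4(id11) recv 64: fwd; pos5(id21) recv 61: fwd; pos1(id98) recv 21: drop
After round 2: 3 messages still in flight

Answer: 3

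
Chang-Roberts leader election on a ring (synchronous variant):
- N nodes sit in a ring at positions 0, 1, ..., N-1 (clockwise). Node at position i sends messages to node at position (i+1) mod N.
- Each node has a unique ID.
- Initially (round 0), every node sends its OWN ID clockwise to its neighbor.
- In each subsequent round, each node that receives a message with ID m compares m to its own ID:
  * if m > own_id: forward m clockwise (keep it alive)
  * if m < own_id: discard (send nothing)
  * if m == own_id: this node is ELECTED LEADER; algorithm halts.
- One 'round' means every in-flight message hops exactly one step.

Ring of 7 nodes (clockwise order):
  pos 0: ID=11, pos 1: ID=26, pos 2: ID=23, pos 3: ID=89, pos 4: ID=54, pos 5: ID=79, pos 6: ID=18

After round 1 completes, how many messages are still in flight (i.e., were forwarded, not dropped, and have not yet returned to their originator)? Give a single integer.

Round 1: pos1(id26) recv 11: drop; pos2(id23) recv 26: fwd; pos3(id89) recv 23: drop; pos4(id54) recv 89: fwd; pos5(id79) recv 54: drop; pos6(id18) recv 79: fwd; pos0(id11) recv 18: fwd
After round 1: 4 messages still in flight

Answer: 4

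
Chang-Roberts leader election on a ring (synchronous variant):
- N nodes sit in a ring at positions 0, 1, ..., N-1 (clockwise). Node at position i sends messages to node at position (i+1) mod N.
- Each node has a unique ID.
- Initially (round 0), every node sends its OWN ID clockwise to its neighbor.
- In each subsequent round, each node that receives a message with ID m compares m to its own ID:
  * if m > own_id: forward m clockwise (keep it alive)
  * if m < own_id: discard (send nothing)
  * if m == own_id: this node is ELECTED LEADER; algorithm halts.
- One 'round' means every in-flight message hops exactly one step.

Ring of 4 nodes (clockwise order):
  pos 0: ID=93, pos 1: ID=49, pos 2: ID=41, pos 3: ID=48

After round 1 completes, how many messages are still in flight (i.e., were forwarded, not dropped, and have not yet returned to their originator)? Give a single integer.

Round 1: pos1(id49) recv 93: fwd; pos2(id41) recv 49: fwd; pos3(id48) recv 41: drop; pos0(id93) recv 48: drop
After round 1: 2 messages still in flight

Answer: 2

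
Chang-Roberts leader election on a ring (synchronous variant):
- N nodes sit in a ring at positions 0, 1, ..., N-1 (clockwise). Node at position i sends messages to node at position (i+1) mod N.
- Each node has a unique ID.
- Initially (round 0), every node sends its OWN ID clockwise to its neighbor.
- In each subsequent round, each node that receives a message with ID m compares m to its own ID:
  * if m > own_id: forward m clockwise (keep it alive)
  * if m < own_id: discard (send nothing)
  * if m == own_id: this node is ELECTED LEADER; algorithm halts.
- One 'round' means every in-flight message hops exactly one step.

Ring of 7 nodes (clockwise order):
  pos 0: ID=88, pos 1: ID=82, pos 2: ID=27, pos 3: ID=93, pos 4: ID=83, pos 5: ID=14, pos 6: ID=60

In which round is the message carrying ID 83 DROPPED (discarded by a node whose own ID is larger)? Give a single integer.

Answer: 3

Derivation:
Round 1: pos1(id82) recv 88: fwd; pos2(id27) recv 82: fwd; pos3(id93) recv 27: drop; pos4(id83) recv 93: fwd; pos5(id14) recv 83: fwd; pos6(id60) recv 14: drop; pos0(id88) recv 60: drop
Round 2: pos2(id27) recv 88: fwd; pos3(id93) recv 82: drop; pos5(id14) recv 93: fwd; pos6(id60) recv 83: fwd
Round 3: pos3(id93) recv 88: drop; pos6(id60) recv 93: fwd; pos0(id88) recv 83: drop
Round 4: pos0(id88) recv 93: fwd
Round 5: pos1(id82) recv 93: fwd
Round 6: pos2(id27) recv 93: fwd
Round 7: pos3(id93) recv 93: ELECTED
Message ID 83 originates at pos 4; dropped at pos 0 in round 3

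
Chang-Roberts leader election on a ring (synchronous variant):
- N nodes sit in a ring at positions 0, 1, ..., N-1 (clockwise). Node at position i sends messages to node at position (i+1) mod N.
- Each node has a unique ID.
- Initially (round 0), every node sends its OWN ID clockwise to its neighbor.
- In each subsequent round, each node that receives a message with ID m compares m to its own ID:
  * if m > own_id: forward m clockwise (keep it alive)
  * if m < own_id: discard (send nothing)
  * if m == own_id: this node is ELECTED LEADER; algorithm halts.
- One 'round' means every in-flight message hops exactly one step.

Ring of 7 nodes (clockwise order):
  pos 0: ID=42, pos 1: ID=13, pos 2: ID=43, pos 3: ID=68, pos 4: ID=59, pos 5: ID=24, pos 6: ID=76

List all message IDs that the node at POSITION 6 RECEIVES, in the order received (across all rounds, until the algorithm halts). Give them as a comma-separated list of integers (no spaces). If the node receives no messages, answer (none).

Answer: 24,59,68,76

Derivation:
Round 1: pos1(id13) recv 42: fwd; pos2(id43) recv 13: drop; pos3(id68) recv 43: drop; pos4(id59) recv 68: fwd; pos5(id24) recv 59: fwd; pos6(id76) recv 24: drop; pos0(id42) recv 76: fwd
Round 2: pos2(id43) recv 42: drop; pos5(id24) recv 68: fwd; pos6(id76) recv 59: drop; pos1(id13) recv 76: fwd
Round 3: pos6(id76) recv 68: drop; pos2(id43) recv 76: fwd
Round 4: pos3(id68) recv 76: fwd
Round 5: pos4(id59) recv 76: fwd
Round 6: pos5(id24) recv 76: fwd
Round 7: pos6(id76) recv 76: ELECTED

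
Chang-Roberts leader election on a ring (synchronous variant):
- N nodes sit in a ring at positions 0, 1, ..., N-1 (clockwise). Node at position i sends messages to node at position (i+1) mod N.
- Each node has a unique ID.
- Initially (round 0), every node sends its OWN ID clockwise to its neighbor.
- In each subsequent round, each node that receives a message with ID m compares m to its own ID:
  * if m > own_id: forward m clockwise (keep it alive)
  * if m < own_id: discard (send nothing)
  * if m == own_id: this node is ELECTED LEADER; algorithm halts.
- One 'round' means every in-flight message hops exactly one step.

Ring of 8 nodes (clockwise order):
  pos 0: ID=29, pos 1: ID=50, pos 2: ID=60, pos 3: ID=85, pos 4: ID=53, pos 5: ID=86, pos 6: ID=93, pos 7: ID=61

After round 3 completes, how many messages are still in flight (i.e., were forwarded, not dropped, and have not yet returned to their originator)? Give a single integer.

Answer: 2

Derivation:
Round 1: pos1(id50) recv 29: drop; pos2(id60) recv 50: drop; pos3(id85) recv 60: drop; pos4(id53) recv 85: fwd; pos5(id86) recv 53: drop; pos6(id93) recv 86: drop; pos7(id61) recv 93: fwd; pos0(id29) recv 61: fwd
Round 2: pos5(id86) recv 85: drop; pos0(id29) recv 93: fwd; pos1(id50) recv 61: fwd
Round 3: pos1(id50) recv 93: fwd; pos2(id60) recv 61: fwd
After round 3: 2 messages still in flight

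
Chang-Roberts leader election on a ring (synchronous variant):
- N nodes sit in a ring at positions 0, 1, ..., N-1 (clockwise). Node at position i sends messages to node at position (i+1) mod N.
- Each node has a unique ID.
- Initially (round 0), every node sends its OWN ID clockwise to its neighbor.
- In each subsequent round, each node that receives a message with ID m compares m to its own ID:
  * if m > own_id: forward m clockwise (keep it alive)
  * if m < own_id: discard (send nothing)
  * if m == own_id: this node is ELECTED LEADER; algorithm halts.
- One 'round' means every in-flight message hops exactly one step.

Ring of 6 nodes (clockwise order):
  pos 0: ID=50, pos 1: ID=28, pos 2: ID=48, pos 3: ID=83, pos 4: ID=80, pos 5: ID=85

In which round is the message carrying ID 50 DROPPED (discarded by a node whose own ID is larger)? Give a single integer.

Round 1: pos1(id28) recv 50: fwd; pos2(id48) recv 28: drop; pos3(id83) recv 48: drop; pos4(id80) recv 83: fwd; pos5(id85) recv 80: drop; pos0(id50) recv 85: fwd
Round 2: pos2(id48) recv 50: fwd; pos5(id85) recv 83: drop; pos1(id28) recv 85: fwd
Round 3: pos3(id83) recv 50: drop; pos2(id48) recv 85: fwd
Round 4: pos3(id83) recv 85: fwd
Round 5: pos4(id80) recv 85: fwd
Round 6: pos5(id85) recv 85: ELECTED
Message ID 50 originates at pos 0; dropped at pos 3 in round 3

Answer: 3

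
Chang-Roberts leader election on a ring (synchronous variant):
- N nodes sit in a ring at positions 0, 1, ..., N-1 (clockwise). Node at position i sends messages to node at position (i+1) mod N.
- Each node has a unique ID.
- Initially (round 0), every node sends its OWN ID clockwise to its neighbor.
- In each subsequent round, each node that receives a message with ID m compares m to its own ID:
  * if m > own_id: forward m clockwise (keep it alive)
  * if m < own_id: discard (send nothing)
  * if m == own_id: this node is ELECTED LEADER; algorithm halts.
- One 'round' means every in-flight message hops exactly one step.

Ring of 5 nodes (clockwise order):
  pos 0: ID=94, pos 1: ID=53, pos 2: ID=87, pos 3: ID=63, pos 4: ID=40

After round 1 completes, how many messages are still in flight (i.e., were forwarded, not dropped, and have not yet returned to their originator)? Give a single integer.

Answer: 3

Derivation:
Round 1: pos1(id53) recv 94: fwd; pos2(id87) recv 53: drop; pos3(id63) recv 87: fwd; pos4(id40) recv 63: fwd; pos0(id94) recv 40: drop
After round 1: 3 messages still in flight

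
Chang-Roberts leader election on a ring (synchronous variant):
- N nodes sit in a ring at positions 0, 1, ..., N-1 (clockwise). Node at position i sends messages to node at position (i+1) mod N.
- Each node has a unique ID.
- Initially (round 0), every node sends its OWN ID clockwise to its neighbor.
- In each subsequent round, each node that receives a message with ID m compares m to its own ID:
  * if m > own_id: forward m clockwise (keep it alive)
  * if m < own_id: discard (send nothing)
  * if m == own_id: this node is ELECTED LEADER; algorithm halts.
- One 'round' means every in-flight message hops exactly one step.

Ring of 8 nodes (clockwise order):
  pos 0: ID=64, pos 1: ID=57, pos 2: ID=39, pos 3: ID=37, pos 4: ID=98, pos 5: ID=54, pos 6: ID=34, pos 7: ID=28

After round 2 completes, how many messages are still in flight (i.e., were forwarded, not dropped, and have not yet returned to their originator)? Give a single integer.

Round 1: pos1(id57) recv 64: fwd; pos2(id39) recv 57: fwd; pos3(id37) recv 39: fwd; pos4(id98) recv 37: drop; pos5(id54) recv 98: fwd; pos6(id34) recv 54: fwd; pos7(id28) recv 34: fwd; pos0(id64) recv 28: drop
Round 2: pos2(id39) recv 64: fwd; pos3(id37) recv 57: fwd; pos4(id98) recv 39: drop; pos6(id34) recv 98: fwd; pos7(id28) recv 54: fwd; pos0(id64) recv 34: drop
After round 2: 4 messages still in flight

Answer: 4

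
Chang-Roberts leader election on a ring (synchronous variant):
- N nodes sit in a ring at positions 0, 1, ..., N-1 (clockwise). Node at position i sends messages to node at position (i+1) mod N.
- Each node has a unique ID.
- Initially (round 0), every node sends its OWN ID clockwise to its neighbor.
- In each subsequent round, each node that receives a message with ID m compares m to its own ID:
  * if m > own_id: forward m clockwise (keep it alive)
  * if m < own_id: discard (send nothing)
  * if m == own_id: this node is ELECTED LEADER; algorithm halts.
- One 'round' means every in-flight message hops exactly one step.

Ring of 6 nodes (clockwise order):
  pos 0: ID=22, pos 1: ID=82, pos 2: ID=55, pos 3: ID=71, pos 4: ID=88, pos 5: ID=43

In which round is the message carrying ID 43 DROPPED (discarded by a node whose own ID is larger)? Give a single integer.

Round 1: pos1(id82) recv 22: drop; pos2(id55) recv 82: fwd; pos3(id71) recv 55: drop; pos4(id88) recv 71: drop; pos5(id43) recv 88: fwd; pos0(id22) recv 43: fwd
Round 2: pos3(id71) recv 82: fwd; pos0(id22) recv 88: fwd; pos1(id82) recv 43: drop
Round 3: pos4(id88) recv 82: drop; pos1(id82) recv 88: fwd
Round 4: pos2(id55) recv 88: fwd
Round 5: pos3(id71) recv 88: fwd
Round 6: pos4(id88) recv 88: ELECTED
Message ID 43 originates at pos 5; dropped at pos 1 in round 2

Answer: 2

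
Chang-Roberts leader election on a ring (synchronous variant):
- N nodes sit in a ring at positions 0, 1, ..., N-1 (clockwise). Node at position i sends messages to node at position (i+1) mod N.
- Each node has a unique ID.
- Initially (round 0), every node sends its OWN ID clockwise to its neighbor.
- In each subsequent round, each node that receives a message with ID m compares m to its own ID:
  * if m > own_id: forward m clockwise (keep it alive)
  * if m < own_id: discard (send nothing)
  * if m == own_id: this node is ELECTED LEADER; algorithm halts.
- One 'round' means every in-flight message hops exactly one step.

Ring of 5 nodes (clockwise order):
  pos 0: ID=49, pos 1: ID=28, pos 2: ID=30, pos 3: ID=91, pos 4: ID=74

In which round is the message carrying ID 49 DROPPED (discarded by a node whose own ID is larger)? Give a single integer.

Answer: 3

Derivation:
Round 1: pos1(id28) recv 49: fwd; pos2(id30) recv 28: drop; pos3(id91) recv 30: drop; pos4(id74) recv 91: fwd; pos0(id49) recv 74: fwd
Round 2: pos2(id30) recv 49: fwd; pos0(id49) recv 91: fwd; pos1(id28) recv 74: fwd
Round 3: pos3(id91) recv 49: drop; pos1(id28) recv 91: fwd; pos2(id30) recv 74: fwd
Round 4: pos2(id30) recv 91: fwd; pos3(id91) recv 74: drop
Round 5: pos3(id91) recv 91: ELECTED
Message ID 49 originates at pos 0; dropped at pos 3 in round 3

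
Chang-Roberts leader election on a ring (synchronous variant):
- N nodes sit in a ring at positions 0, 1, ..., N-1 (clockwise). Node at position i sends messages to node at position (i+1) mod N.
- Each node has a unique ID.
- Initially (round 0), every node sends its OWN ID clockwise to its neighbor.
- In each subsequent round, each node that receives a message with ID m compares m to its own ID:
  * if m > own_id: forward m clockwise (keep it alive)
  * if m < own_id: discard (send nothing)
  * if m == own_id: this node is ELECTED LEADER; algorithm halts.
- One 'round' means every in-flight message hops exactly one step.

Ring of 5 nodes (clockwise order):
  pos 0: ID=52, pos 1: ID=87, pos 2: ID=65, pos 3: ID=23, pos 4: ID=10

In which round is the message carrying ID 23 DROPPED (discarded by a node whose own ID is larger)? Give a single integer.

Answer: 2

Derivation:
Round 1: pos1(id87) recv 52: drop; pos2(id65) recv 87: fwd; pos3(id23) recv 65: fwd; pos4(id10) recv 23: fwd; pos0(id52) recv 10: drop
Round 2: pos3(id23) recv 87: fwd; pos4(id10) recv 65: fwd; pos0(id52) recv 23: drop
Round 3: pos4(id10) recv 87: fwd; pos0(id52) recv 65: fwd
Round 4: pos0(id52) recv 87: fwd; pos1(id87) recv 65: drop
Round 5: pos1(id87) recv 87: ELECTED
Message ID 23 originates at pos 3; dropped at pos 0 in round 2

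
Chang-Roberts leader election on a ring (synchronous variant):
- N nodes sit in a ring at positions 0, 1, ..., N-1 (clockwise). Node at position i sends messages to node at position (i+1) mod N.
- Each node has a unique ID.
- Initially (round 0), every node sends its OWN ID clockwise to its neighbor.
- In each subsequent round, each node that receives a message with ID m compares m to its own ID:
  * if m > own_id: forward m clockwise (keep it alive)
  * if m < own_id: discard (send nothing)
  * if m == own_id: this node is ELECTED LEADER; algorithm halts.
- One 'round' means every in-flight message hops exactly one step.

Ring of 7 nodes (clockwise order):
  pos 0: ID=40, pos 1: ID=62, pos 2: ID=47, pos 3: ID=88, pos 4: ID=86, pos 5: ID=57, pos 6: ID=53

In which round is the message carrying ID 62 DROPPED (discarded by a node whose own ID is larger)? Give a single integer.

Answer: 2

Derivation:
Round 1: pos1(id62) recv 40: drop; pos2(id47) recv 62: fwd; pos3(id88) recv 47: drop; pos4(id86) recv 88: fwd; pos5(id57) recv 86: fwd; pos6(id53) recv 57: fwd; pos0(id40) recv 53: fwd
Round 2: pos3(id88) recv 62: drop; pos5(id57) recv 88: fwd; pos6(id53) recv 86: fwd; pos0(id40) recv 57: fwd; pos1(id62) recv 53: drop
Round 3: pos6(id53) recv 88: fwd; pos0(id40) recv 86: fwd; pos1(id62) recv 57: drop
Round 4: pos0(id40) recv 88: fwd; pos1(id62) recv 86: fwd
Round 5: pos1(id62) recv 88: fwd; pos2(id47) recv 86: fwd
Round 6: pos2(id47) recv 88: fwd; pos3(id88) recv 86: drop
Round 7: pos3(id88) recv 88: ELECTED
Message ID 62 originates at pos 1; dropped at pos 3 in round 2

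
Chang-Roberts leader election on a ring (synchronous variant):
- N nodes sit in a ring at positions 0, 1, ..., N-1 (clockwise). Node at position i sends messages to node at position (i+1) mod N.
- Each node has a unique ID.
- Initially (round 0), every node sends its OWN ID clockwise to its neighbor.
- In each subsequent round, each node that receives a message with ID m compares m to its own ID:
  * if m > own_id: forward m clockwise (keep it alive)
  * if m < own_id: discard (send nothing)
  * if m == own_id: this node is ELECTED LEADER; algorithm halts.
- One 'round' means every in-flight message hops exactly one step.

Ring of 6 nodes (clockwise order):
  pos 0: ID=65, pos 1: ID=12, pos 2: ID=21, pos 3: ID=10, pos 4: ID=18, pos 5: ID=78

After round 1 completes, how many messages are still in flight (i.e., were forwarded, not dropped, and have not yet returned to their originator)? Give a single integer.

Answer: 3

Derivation:
Round 1: pos1(id12) recv 65: fwd; pos2(id21) recv 12: drop; pos3(id10) recv 21: fwd; pos4(id18) recv 10: drop; pos5(id78) recv 18: drop; pos0(id65) recv 78: fwd
After round 1: 3 messages still in flight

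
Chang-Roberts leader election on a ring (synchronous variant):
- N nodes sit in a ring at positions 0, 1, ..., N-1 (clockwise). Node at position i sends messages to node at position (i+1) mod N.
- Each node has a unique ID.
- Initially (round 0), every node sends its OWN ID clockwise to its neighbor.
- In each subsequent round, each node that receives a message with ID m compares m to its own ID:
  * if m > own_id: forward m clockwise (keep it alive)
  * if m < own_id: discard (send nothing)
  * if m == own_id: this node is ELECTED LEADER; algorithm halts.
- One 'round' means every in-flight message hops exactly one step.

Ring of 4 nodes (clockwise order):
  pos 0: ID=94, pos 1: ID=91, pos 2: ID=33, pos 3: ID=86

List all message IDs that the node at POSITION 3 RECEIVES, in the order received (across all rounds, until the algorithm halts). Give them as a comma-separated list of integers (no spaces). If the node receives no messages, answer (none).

Round 1: pos1(id91) recv 94: fwd; pos2(id33) recv 91: fwd; pos3(id86) recv 33: drop; pos0(id94) recv 86: drop
Round 2: pos2(id33) recv 94: fwd; pos3(id86) recv 91: fwd
Round 3: pos3(id86) recv 94: fwd; pos0(id94) recv 91: drop
Round 4: pos0(id94) recv 94: ELECTED

Answer: 33,91,94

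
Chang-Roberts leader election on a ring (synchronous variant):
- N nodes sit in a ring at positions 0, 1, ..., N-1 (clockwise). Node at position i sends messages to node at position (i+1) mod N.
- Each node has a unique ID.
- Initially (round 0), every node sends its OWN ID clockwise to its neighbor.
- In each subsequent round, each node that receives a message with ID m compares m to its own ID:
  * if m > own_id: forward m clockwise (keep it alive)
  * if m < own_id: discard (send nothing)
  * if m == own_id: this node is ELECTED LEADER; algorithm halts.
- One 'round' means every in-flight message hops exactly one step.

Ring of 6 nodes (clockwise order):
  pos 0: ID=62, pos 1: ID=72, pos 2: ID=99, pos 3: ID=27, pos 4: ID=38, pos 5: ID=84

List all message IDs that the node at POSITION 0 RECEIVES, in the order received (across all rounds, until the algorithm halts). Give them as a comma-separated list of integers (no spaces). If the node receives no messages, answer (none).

Answer: 84,99

Derivation:
Round 1: pos1(id72) recv 62: drop; pos2(id99) recv 72: drop; pos3(id27) recv 99: fwd; pos4(id38) recv 27: drop; pos5(id84) recv 38: drop; pos0(id62) recv 84: fwd
Round 2: pos4(id38) recv 99: fwd; pos1(id72) recv 84: fwd
Round 3: pos5(id84) recv 99: fwd; pos2(id99) recv 84: drop
Round 4: pos0(id62) recv 99: fwd
Round 5: pos1(id72) recv 99: fwd
Round 6: pos2(id99) recv 99: ELECTED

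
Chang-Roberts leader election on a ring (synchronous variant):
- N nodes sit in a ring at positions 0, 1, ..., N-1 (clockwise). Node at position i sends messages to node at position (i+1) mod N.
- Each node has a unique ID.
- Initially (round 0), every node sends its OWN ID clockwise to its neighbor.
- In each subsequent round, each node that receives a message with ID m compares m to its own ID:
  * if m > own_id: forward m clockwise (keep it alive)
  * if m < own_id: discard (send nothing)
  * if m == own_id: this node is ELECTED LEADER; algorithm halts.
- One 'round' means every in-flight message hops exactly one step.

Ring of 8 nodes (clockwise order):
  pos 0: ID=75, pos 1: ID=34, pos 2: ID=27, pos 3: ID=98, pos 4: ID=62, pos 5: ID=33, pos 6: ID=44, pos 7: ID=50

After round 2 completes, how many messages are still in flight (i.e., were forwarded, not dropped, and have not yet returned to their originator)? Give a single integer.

Answer: 3

Derivation:
Round 1: pos1(id34) recv 75: fwd; pos2(id27) recv 34: fwd; pos3(id98) recv 27: drop; pos4(id62) recv 98: fwd; pos5(id33) recv 62: fwd; pos6(id44) recv 33: drop; pos7(id50) recv 44: drop; pos0(id75) recv 50: drop
Round 2: pos2(id27) recv 75: fwd; pos3(id98) recv 34: drop; pos5(id33) recv 98: fwd; pos6(id44) recv 62: fwd
After round 2: 3 messages still in flight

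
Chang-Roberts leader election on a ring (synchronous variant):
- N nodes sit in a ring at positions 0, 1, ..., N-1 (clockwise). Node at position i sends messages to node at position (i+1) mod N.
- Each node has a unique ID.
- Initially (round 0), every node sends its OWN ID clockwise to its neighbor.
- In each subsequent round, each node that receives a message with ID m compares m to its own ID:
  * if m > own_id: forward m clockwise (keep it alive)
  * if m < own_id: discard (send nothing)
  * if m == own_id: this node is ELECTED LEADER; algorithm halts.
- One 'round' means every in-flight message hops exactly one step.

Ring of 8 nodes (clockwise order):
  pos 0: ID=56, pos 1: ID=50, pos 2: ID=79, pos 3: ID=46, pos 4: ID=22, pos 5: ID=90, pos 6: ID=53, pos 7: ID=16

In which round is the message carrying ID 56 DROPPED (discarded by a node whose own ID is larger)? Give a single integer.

Answer: 2

Derivation:
Round 1: pos1(id50) recv 56: fwd; pos2(id79) recv 50: drop; pos3(id46) recv 79: fwd; pos4(id22) recv 46: fwd; pos5(id90) recv 22: drop; pos6(id53) recv 90: fwd; pos7(id16) recv 53: fwd; pos0(id56) recv 16: drop
Round 2: pos2(id79) recv 56: drop; pos4(id22) recv 79: fwd; pos5(id90) recv 46: drop; pos7(id16) recv 90: fwd; pos0(id56) recv 53: drop
Round 3: pos5(id90) recv 79: drop; pos0(id56) recv 90: fwd
Round 4: pos1(id50) recv 90: fwd
Round 5: pos2(id79) recv 90: fwd
Round 6: pos3(id46) recv 90: fwd
Round 7: pos4(id22) recv 90: fwd
Round 8: pos5(id90) recv 90: ELECTED
Message ID 56 originates at pos 0; dropped at pos 2 in round 2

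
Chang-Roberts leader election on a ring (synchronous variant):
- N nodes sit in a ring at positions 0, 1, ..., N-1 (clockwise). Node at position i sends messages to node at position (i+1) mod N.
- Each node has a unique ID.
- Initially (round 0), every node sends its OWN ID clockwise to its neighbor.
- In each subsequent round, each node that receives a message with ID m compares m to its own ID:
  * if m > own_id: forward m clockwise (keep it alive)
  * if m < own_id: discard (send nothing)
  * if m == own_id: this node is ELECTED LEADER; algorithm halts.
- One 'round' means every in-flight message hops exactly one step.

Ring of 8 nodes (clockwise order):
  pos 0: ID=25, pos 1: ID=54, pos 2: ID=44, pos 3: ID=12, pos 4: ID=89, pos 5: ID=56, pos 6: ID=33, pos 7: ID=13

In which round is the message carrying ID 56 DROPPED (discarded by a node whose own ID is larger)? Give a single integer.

Round 1: pos1(id54) recv 25: drop; pos2(id44) recv 54: fwd; pos3(id12) recv 44: fwd; pos4(id89) recv 12: drop; pos5(id56) recv 89: fwd; pos6(id33) recv 56: fwd; pos7(id13) recv 33: fwd; pos0(id25) recv 13: drop
Round 2: pos3(id12) recv 54: fwd; pos4(id89) recv 44: drop; pos6(id33) recv 89: fwd; pos7(id13) recv 56: fwd; pos0(id25) recv 33: fwd
Round 3: pos4(id89) recv 54: drop; pos7(id13) recv 89: fwd; pos0(id25) recv 56: fwd; pos1(id54) recv 33: drop
Round 4: pos0(id25) recv 89: fwd; pos1(id54) recv 56: fwd
Round 5: pos1(id54) recv 89: fwd; pos2(id44) recv 56: fwd
Round 6: pos2(id44) recv 89: fwd; pos3(id12) recv 56: fwd
Round 7: pos3(id12) recv 89: fwd; pos4(id89) recv 56: drop
Round 8: pos4(id89) recv 89: ELECTED
Message ID 56 originates at pos 5; dropped at pos 4 in round 7

Answer: 7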